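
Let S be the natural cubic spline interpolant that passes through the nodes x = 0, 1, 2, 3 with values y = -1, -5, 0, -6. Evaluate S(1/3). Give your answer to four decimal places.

-3.2617

Let M_i = S''(x_i). Step sizes h_i = 1, 1, 1; slopes of the chords Δ_i = (y_(i+1) - y_i)/h_i = -4, 5, -6.
  1·M_0 + 4·M_1 + 1·M_2 = 6(Δ_1 - Δ_0) = 54
  1·M_1 + 4·M_2 + 1·M_3 = 6(Δ_2 - Δ_1) = -66
Natural end conditions: M_0 = M_3 = 0.
Hence M_0 = 0, M_1 = 94/5, M_2 = -106/5, M_3 = 0.
On [0, 1], S(x) = -1 - 107/15·x + 0·x² + 47/15·x³.
With x = 1/3: S(1/3) = -1321/405.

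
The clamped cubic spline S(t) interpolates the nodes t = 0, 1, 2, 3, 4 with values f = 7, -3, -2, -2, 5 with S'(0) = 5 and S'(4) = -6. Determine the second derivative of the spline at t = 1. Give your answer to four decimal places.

36.7857

Let M_i = S''(x_i). Step sizes h_i = 1, 1, 1, 1; slopes of the chords Δ_i = (y_(i+1) - y_i)/h_i = -10, 1, 0, 7.
  1·M_0 + 4·M_1 + 1·M_2 = 6(Δ_1 - Δ_0) = 66
  1·M_1 + 4·M_2 + 1·M_3 = 6(Δ_2 - Δ_1) = -6
  1·M_2 + 4·M_3 + 1·M_4 = 6(Δ_3 - Δ_2) = 42
Clamped end conditions give two more equations: 2h_0·M_0 + h_0·M_1 = 6(Δ_0 - S'(0)) = -90 and h_3·M_3 + 2h_3·M_4 = 6(S'(4) - Δ_3) = -78.
Forward elimination and back-substitution give M_0 = -1775/28, M_1 = 515/14, M_2 = -71/4, M_3 = 395/14, M_4 = -1487/28.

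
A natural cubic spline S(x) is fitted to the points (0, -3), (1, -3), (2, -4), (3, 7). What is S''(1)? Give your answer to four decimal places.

-6.4000

Write m_i for S''(x_i). With h_i = 1, 1, 1 and divided differences Δ_i = 0, -1, 11, the continuity of S' gives the tridiagonal system
  1·m_0 + 4·m_1 + 1·m_2 = 6(Δ_1 - Δ_0) = -6
  1·m_1 + 4·m_2 + 1·m_3 = 6(Δ_2 - Δ_1) = 72
Natural end conditions: m_0 = m_3 = 0.
Solving: m_0 = 0, m_1 = -32/5, m_2 = 98/5, m_3 = 0.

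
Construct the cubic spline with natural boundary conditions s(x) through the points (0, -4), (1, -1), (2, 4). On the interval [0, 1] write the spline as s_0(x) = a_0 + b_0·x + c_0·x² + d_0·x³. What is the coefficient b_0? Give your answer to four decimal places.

2.5000

Put σ_i = s'' at the i-th knot. Here h = (1, 1) and Δ = (3, 5), so the interior equations h_(i-1)·σ_(i-1) + 2(h_(i-1)+h_i)·σ_i + h_i·σ_(i+1) = 6(Δ_i − Δ_(i-1)) read
  1·σ_0 + 4·σ_1 + 1·σ_2 = 6(Δ_1 - Δ_0) = 12
Natural end conditions: σ_0 = σ_2 = 0.
Solving the tridiagonal system: σ_0 = 0, σ_1 = 3, σ_2 = 0.
On [0, 1], with s_0(x) = a_0 + b_0·x + c_0·x² + d_0·x³: c_0 = σ_0/2 = 0, d_0 = (σ_1 - σ_0)/(6h_0) = 1/2, b_0 = Δ_0 - h_0(2σ_0 + σ_1)/6 = 5/2.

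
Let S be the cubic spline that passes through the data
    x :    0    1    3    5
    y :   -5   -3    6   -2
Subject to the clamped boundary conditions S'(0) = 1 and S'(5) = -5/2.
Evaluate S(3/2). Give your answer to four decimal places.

-0.4952

With M_i denoting the second derivative at x_i, h_i = 1, 2, 2, and Δ_i = (y_(i+1) − y_i)/h_i = 2, 9/2, -4:
  1·M_0 + 6·M_1 + 2·M_2 = 6(Δ_1 - Δ_0) = 15
  2·M_1 + 8·M_2 + 2·M_3 = 6(Δ_2 - Δ_1) = -51
Clamped end conditions give two more equations: 2h_0·M_0 + h_0·M_1 = 6(Δ_0 - S'(0)) = 6 and h_2·M_2 + 2h_2·M_3 = 6(S'(5) - Δ_2) = 9.
Hence M_0 = 4/23, M_1 = 130/23, M_2 = -439/46, M_3 = 323/46.
On [1, 3], S(x) = -3 + 90/23·(x - 1) + 65/23·(x - 1)² - 233/184·(x - 1)³.
With (x - 1) = 1/2: S(3/2) = -729/1472.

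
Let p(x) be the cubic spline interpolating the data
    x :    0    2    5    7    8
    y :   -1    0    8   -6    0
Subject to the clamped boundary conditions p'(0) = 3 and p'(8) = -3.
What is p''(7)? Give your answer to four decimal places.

Let σ_i = p''(x_i). Step sizes h_i = 2, 3, 2, 1; slopes of the chords Δ_i = (y_(i+1) - y_i)/h_i = 1/2, 8/3, -7, 6.
  2·σ_0 + 10·σ_1 + 3·σ_2 = 6(Δ_1 - Δ_0) = 13
  3·σ_1 + 10·σ_2 + 2·σ_3 = 6(Δ_2 - Δ_1) = -58
  2·σ_2 + 6·σ_3 + 1·σ_4 = 6(Δ_3 - Δ_2) = 78
Clamped end conditions give two more equations: 2h_0·σ_0 + h_0·σ_1 = 6(Δ_0 - p'(0)) = -15 and h_3·σ_3 + 2h_3·σ_4 = 6(p'(8) - Δ_3) = -54.
Solving the tridiagonal system: σ_0 = -195/28, σ_1 = 45/7, σ_2 = -523/42, σ_3 = 496/21, σ_4 = -815/21.

23.6190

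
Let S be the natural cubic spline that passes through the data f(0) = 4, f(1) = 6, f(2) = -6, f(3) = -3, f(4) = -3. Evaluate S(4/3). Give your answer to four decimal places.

2.1759

Write M_i for S''(x_i). With h_i = 1, 1, 1, 1 and divided differences Δ_i = 2, -12, 3, 0, the continuity of S' gives the tridiagonal system
  1·M_0 + 4·M_1 + 1·M_2 = 6(Δ_1 - Δ_0) = -84
  1·M_1 + 4·M_2 + 1·M_3 = 6(Δ_2 - Δ_1) = 90
  1·M_2 + 4·M_3 + 1·M_4 = 6(Δ_3 - Δ_2) = -18
Natural end conditions: M_0 = M_4 = 0.
Hence M_0 = 0, M_1 = -117/4, M_2 = 33, M_3 = -51/4, M_4 = 0.
On [1, 2], S(t) = 6 - 31/4·(t - 1) - 117/8·(t - 1)² + 83/8·(t - 1)³.
With (t - 1) = 1/3: S(4/3) = 235/108.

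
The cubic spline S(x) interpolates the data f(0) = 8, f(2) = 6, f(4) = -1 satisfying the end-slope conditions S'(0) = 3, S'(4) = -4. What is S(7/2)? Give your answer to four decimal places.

Write σ_i for S''(x_i). With h_i = 2, 2 and divided differences Δ_i = -1, -7/2, the continuity of S' gives the tridiagonal system
  2·σ_0 + 8·σ_1 + 2·σ_2 = 6(Δ_1 - Δ_0) = -15
Clamped end conditions give two more equations: 2h_0·σ_0 + h_0·σ_1 = 6(Δ_0 - S'(0)) = -24 and h_1·σ_1 + 2h_1·σ_2 = 6(S'(4) - Δ_1) = -3.
Solving the tridiagonal system: σ_0 = -47/8, σ_1 = -1/4, σ_2 = -5/8.
On [2, 4], S(x) = 6 - 25/8·(x - 2) - 1/8·(x - 2)² - 1/32·(x - 2)³.
With (x - 2) = 3/2: S(7/2) = 237/256.

0.9258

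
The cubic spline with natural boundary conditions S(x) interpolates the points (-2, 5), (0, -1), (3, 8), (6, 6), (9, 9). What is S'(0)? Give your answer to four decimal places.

Let m_i = S''(x_i). Step sizes h_i = 2, 3, 3, 3; slopes of the chords Δ_i = (y_(i+1) - y_i)/h_i = -3, 3, -2/3, 1.
  2·m_0 + 10·m_1 + 3·m_2 = 6(Δ_1 - Δ_0) = 36
  3·m_1 + 12·m_2 + 3·m_3 = 6(Δ_2 - Δ_1) = -22
  3·m_2 + 12·m_3 + 3·m_4 = 6(Δ_3 - Δ_2) = 10
Natural end conditions: m_0 = m_4 = 0.
Forward elimination and back-substitution give m_0 = 0, m_1 = 319/69, m_2 = -706/207, m_3 = 349/207, m_4 = 0.
On [0, 3], S'(x) = b_1 + 2c_1·x + 3d_1·x² with b_1 = Δ_1 - h_1(2m_1 + m_2)/6 = 17/207, c_1 = m_1/2 = 319/138, d_1 = (m_2 - m_1)/(6h_1) = -1663/3726. So S'(0) = 17/207.

0.0821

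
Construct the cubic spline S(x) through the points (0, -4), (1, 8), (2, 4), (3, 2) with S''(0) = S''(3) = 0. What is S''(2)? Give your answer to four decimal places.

Write M_i for S''(x_i). With h_i = 1, 1, 1 and divided differences Δ_i = 12, -4, -2, the continuity of S' gives the tridiagonal system
  1·M_0 + 4·M_1 + 1·M_2 = 6(Δ_1 - Δ_0) = -96
  1·M_1 + 4·M_2 + 1·M_3 = 6(Δ_2 - Δ_1) = 12
Natural end conditions: M_0 = M_3 = 0.
Hence M_0 = 0, M_1 = -132/5, M_2 = 48/5, M_3 = 0.

9.6000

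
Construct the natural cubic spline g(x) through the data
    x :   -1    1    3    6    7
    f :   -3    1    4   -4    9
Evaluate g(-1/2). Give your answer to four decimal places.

-2.2189

With M_i denoting the second derivative at x_i, h_i = 2, 2, 3, 1, and Δ_i = (y_(i+1) − y_i)/h_i = 2, 3/2, -8/3, 13:
  2·M_0 + 8·M_1 + 2·M_2 = 6(Δ_1 - Δ_0) = -3
  2·M_1 + 10·M_2 + 3·M_3 = 6(Δ_2 - Δ_1) = -25
  3·M_2 + 8·M_3 + 1·M_4 = 6(Δ_3 - Δ_2) = 94
Natural end conditions: M_0 = M_4 = 0.
Hence M_0 = 0, M_1 = 751/536, M_2 = -476/67, M_3 = 3863/268, M_4 = 0.
On [-1, 1], g(x) = -3 + 2465/1608·(x + 1) + 0·(x + 1)² + 751/6432·(x + 1)³.
With (x + 1) = 1/2: g(-1/2) = -38059/17152.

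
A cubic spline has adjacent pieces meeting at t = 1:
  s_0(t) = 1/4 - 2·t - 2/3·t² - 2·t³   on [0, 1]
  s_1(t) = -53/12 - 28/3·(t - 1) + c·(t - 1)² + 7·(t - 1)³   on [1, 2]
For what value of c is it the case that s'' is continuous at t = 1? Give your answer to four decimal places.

-6.6667

s_0''(t) = -4/3 - 12·t, so s_0''(1) = -40/3. On the right, s_1''(1) = 2c, so c = -20/3.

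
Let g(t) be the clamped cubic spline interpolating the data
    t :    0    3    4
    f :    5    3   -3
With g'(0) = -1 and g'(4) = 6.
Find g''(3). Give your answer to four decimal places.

With m_i denoting the second derivative at x_i, h_i = 3, 1, and Δ_i = (y_(i+1) − y_i)/h_i = -2/3, -6:
  3·m_0 + 8·m_1 + 1·m_2 = 6(Δ_1 - Δ_0) = -32
Clamped end conditions give two more equations: 2h_0·m_0 + h_0·m_1 = 6(Δ_0 - g'(0)) = 2 and h_1·m_1 + 2h_1·m_2 = 6(g'(4) - Δ_1) = 72.
Solving: m_0 = 73/12, m_1 = -23/2, m_2 = 167/4.

-11.5000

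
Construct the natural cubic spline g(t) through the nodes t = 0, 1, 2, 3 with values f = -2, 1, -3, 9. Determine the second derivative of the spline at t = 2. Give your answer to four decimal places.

28.4000

With σ_i denoting the second derivative at x_i, h_i = 1, 1, 1, and Δ_i = (y_(i+1) − y_i)/h_i = 3, -4, 12:
  1·σ_0 + 4·σ_1 + 1·σ_2 = 6(Δ_1 - Δ_0) = -42
  1·σ_1 + 4·σ_2 + 1·σ_3 = 6(Δ_2 - Δ_1) = 96
Natural end conditions: σ_0 = σ_3 = 0.
Hence σ_0 = 0, σ_1 = -88/5, σ_2 = 142/5, σ_3 = 0.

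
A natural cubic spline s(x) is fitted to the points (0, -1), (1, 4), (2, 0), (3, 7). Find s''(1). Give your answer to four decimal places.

Put σ_i = s'' at the i-th knot. Here h = (1, 1, 1) and Δ = (5, -4, 7), so the interior equations h_(i-1)·σ_(i-1) + 2(h_(i-1)+h_i)·σ_i + h_i·σ_(i+1) = 6(Δ_i − Δ_(i-1)) read
  1·σ_0 + 4·σ_1 + 1·σ_2 = 6(Δ_1 - Δ_0) = -54
  1·σ_1 + 4·σ_2 + 1·σ_3 = 6(Δ_2 - Δ_1) = 66
Natural end conditions: σ_0 = σ_3 = 0.
Solving: σ_0 = 0, σ_1 = -94/5, σ_2 = 106/5, σ_3 = 0.

-18.8000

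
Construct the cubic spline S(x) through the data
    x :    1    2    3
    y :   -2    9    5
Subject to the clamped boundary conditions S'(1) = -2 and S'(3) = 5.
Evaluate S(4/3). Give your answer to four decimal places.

Put M_i = S'' at the i-th knot. Here h = (1, 1) and Δ = (11, -4), so the interior equations h_(i-1)·M_(i-1) + 2(h_(i-1)+h_i)·M_i + h_i·M_(i+1) = 6(Δ_i − Δ_(i-1)) read
  1·M_0 + 4·M_1 + 1·M_2 = 6(Δ_1 - Δ_0) = -90
Clamped end conditions give two more equations: 2h_0·M_0 + h_0·M_1 = 6(Δ_0 - S'(1)) = 78 and h_1·M_1 + 2h_1·M_2 = 6(S'(3) - Δ_1) = 54.
Forward elimination and back-substitution give M_0 = 65, M_1 = -52, M_2 = 53.
On [1, 2], S(x) = -2 - 2·(x - 1) + 65/2·(x - 1)² - 39/2·(x - 1)³.
With (x - 1) = 1/3: S(4/3) = 2/9.

0.2222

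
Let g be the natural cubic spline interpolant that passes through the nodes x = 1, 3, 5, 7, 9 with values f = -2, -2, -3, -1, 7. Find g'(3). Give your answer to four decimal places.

With M_i denoting the second derivative at x_i, h_i = 2, 2, 2, 2, and Δ_i = (y_(i+1) − y_i)/h_i = 0, -1/2, 1, 4:
  2·M_0 + 8·M_1 + 2·M_2 = 6(Δ_1 - Δ_0) = -3
  2·M_1 + 8·M_2 + 2·M_3 = 6(Δ_2 - Δ_1) = 9
  2·M_2 + 8·M_3 + 2·M_4 = 6(Δ_3 - Δ_2) = 18
Natural end conditions: M_0 = M_4 = 0.
Forward elimination and back-substitution give M_0 = 0, M_1 = -9/16, M_2 = 3/4, M_3 = 33/16, M_4 = 0.
On [3, 5], g'(x) = b_1 + 2c_1·(x - 3) + 3d_1·(x - 3)² with b_1 = Δ_1 - h_1(2M_1 + M_2)/6 = -3/8, c_1 = M_1/2 = -9/32, d_1 = (M_2 - M_1)/(6h_1) = 7/64. So g'(3) = -3/8.

-0.3750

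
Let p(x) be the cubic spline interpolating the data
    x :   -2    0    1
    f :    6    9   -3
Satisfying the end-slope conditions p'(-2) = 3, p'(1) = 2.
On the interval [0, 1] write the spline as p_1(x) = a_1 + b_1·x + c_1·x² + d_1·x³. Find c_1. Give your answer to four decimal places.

Write M_i for p''(x_i). With h_i = 2, 1 and divided differences Δ_i = 3/2, -12, the continuity of p' gives the tridiagonal system
  2·M_0 + 6·M_1 + 1·M_2 = 6(Δ_1 - Δ_0) = -81
Clamped end conditions give two more equations: 2h_0·M_0 + h_0·M_1 = 6(Δ_0 - p'(-2)) = -9 and h_1·M_1 + 2h_1·M_2 = 6(p'(1) - Δ_1) = 84.
Solving the tridiagonal system: M_0 = 131/12, M_1 = -79/3, M_2 = 331/6.
On [0, 1], with p_1(x) = a_1 + b_1·x + c_1·x² + d_1·x³: c_1 = M_1/2 = -79/6, d_1 = (M_2 - M_1)/(6h_1) = 163/12, b_1 = Δ_1 - h_1(2M_1 + M_2)/6 = -149/12.

-13.1667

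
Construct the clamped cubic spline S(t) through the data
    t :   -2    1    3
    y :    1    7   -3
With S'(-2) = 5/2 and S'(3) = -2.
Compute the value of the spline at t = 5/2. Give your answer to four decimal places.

With M_i denoting the second derivative at x_i, h_i = 3, 2, and Δ_i = (y_(i+1) − y_i)/h_i = 2, -5:
  3·M_0 + 10·M_1 + 2·M_2 = 6(Δ_1 - Δ_0) = -42
Clamped end conditions give two more equations: 2h_0·M_0 + h_0·M_1 = 6(Δ_0 - S'(-2)) = -3 and h_1·M_1 + 2h_1·M_2 = 6(S'(3) - Δ_1) = 18.
Hence M_0 = 14/5, M_1 = -33/5, M_2 = 39/5.
On [1, 3], S(t) = 7 - 16/5·(t - 1) - 33/10·(t - 1)² + 6/5·(t - 1)³.
With (t - 1) = 3/2: S(5/2) = -47/40.

-1.1750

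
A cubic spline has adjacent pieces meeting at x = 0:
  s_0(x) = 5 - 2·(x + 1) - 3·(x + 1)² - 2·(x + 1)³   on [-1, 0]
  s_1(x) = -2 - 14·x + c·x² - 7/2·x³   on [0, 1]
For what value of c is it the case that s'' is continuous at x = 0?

s_0''(x) = -6 - 12·(x + 1), so s_0''(0) = -18. On the right, s_1''(0) = 2c, so c = -9.

-9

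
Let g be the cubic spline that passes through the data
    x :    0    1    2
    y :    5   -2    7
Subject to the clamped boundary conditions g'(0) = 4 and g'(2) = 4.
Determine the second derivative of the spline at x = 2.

-39

Write m_i for g''(x_i). With h_i = 1, 1 and divided differences Δ_i = -7, 9, the continuity of g' gives the tridiagonal system
  1·m_0 + 4·m_1 + 1·m_2 = 6(Δ_1 - Δ_0) = 96
Clamped end conditions give two more equations: 2h_0·m_0 + h_0·m_1 = 6(Δ_0 - g'(0)) = -66 and h_1·m_1 + 2h_1·m_2 = 6(g'(2) - Δ_1) = -30.
Forward elimination and back-substitution give m_0 = -57, m_1 = 48, m_2 = -39.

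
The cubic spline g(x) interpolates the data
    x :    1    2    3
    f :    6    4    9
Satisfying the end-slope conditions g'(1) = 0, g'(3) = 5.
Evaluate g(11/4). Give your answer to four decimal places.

Write m_i for g''(x_i). With h_i = 1, 1 and divided differences Δ_i = -2, 5, the continuity of g' gives the tridiagonal system
  1·m_0 + 4·m_1 + 1·m_2 = 6(Δ_1 - Δ_0) = 42
Clamped end conditions give two more equations: 2h_0·m_0 + h_0·m_1 = 6(Δ_0 - g'(1)) = -12 and h_1·m_1 + 2h_1·m_2 = 6(g'(3) - Δ_1) = 0.
Solving the tridiagonal system: m_0 = -14, m_1 = 16, m_2 = -8.
On [2, 3], g(x) = 4 + 1·(x - 2) + 8·(x - 2)² - 4·(x - 2)³.
With (x - 2) = 3/4: g(11/4) = 121/16.

7.5625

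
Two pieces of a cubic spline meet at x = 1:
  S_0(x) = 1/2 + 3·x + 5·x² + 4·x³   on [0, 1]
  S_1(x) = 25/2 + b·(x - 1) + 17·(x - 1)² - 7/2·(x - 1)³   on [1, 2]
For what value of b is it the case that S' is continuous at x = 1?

S_0'(x) = 3 + 10·x + 12·x², so S_0'(1) = 25. On the right, S_1'(1) = b, so b = 25.

25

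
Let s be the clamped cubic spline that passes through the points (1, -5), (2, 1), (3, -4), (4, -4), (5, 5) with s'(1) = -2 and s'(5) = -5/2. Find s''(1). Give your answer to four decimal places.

38.1250

Let M_i = s''(x_i). Step sizes h_i = 1, 1, 1, 1; slopes of the chords Δ_i = (y_(i+1) - y_i)/h_i = 6, -5, 0, 9.
  1·M_0 + 4·M_1 + 1·M_2 = 6(Δ_1 - Δ_0) = -66
  1·M_1 + 4·M_2 + 1·M_3 = 6(Δ_2 - Δ_1) = 30
  1·M_2 + 4·M_3 + 1·M_4 = 6(Δ_3 - Δ_2) = 54
Clamped end conditions give two more equations: 2h_0·M_0 + h_0·M_1 = 6(Δ_0 - s'(1)) = 48 and h_3·M_3 + 2h_3·M_4 = 6(s'(5) - Δ_3) = -69.
Hence M_0 = 305/8, M_1 = -113/4, M_2 = 71/8, M_3 = 91/4, M_4 = -367/8.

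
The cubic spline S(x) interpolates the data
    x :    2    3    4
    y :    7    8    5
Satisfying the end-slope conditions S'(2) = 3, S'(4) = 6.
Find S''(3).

-15

Put σ_i = S'' at the i-th knot. Here h = (1, 1) and Δ = (1, -3), so the interior equations h_(i-1)·σ_(i-1) + 2(h_(i-1)+h_i)·σ_i + h_i·σ_(i+1) = 6(Δ_i − Δ_(i-1)) read
  1·σ_0 + 4·σ_1 + 1·σ_2 = 6(Δ_1 - Δ_0) = -24
Clamped end conditions give two more equations: 2h_0·σ_0 + h_0·σ_1 = 6(Δ_0 - S'(2)) = -12 and h_1·σ_1 + 2h_1·σ_2 = 6(S'(4) - Δ_1) = 54.
Solving the tridiagonal system: σ_0 = 3/2, σ_1 = -15, σ_2 = 69/2.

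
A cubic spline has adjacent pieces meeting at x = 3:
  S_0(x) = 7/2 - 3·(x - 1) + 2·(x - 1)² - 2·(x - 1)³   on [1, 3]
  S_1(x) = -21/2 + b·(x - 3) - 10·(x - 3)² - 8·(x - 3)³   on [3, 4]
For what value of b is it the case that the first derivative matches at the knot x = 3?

S_0'(x) = -3 + 4·(x - 1) - 6·(x - 1)², so S_0'(3) = -19. On the right, S_1'(3) = b, so b = -19.

-19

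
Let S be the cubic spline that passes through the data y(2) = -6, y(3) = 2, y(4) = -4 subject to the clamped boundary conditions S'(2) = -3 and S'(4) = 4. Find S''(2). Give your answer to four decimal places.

57.5000

With M_i denoting the second derivative at x_i, h_i = 1, 1, and Δ_i = (y_(i+1) − y_i)/h_i = 8, -6:
  1·M_0 + 4·M_1 + 1·M_2 = 6(Δ_1 - Δ_0) = -84
Clamped end conditions give two more equations: 2h_0·M_0 + h_0·M_1 = 6(Δ_0 - S'(2)) = 66 and h_1·M_1 + 2h_1·M_2 = 6(S'(4) - Δ_1) = 60.
Hence M_0 = 115/2, M_1 = -49, M_2 = 109/2.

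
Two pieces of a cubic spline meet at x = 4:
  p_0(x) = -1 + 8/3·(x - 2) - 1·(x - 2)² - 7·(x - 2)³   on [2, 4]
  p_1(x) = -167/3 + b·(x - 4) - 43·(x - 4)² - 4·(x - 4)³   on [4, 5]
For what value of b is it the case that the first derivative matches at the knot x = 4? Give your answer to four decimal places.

-85.3333

p_0'(x) = 8/3 - 2·(x - 2) - 21·(x - 2)², so p_0'(4) = -256/3. On the right, p_1'(4) = b, so b = -256/3.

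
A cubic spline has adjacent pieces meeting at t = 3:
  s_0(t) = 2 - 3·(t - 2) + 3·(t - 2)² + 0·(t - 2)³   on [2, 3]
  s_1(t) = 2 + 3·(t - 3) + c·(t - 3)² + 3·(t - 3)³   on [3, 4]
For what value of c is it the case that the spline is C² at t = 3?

3

s_0''(t) = 6 + 0·(t - 2), so s_0''(3) = 6. On the right, s_1''(3) = 2c, so c = 3.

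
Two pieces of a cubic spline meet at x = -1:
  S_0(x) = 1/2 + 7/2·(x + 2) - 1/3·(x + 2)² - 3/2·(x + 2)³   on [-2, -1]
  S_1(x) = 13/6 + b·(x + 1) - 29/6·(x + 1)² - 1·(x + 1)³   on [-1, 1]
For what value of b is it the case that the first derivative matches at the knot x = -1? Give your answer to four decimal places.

-1.6667

S_0'(x) = 7/2 - 2/3·(x + 2) - 9/2·(x + 2)², so S_0'(-1) = -5/3. On the right, S_1'(-1) = b, so b = -5/3.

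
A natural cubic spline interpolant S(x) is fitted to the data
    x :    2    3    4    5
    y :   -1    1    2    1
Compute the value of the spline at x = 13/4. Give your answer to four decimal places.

Write m_i for S''(x_i). With h_i = 1, 1, 1 and divided differences Δ_i = 2, 1, -1, the continuity of S' gives the tridiagonal system
  1·m_0 + 4·m_1 + 1·m_2 = 6(Δ_1 - Δ_0) = -6
  1·m_1 + 4·m_2 + 1·m_3 = 6(Δ_2 - Δ_1) = -12
Natural end conditions: m_0 = m_3 = 0.
Forward elimination and back-substitution give m_0 = 0, m_1 = -4/5, m_2 = -14/5, m_3 = 0.
On [3, 4], S(x) = 1 + 26/15·(x - 3) - 2/5·(x - 3)² - 1/3·(x - 3)³.
With (x - 3) = 1/4: S(13/4) = 449/320.

1.4031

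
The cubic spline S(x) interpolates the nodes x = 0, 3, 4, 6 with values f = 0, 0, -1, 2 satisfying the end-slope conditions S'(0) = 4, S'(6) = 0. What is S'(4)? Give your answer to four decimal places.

0.3333

With m_i denoting the second derivative at x_i, h_i = 3, 1, 2, and Δ_i = (y_(i+1) − y_i)/h_i = 0, -1, 3/2:
  3·m_0 + 8·m_1 + 1·m_2 = 6(Δ_1 - Δ_0) = -6
  1·m_1 + 6·m_2 + 2·m_3 = 6(Δ_2 - Δ_1) = 15
Clamped end conditions give two more equations: 2h_0·m_0 + h_0·m_1 = 6(Δ_0 - S'(0)) = -24 and h_2·m_2 + 2h_2·m_3 = 6(S'(6) - Δ_2) = -9.
Solving: m_0 = -25/6, m_1 = 1/3, m_2 = 23/6, m_3 = -25/6.
On [4, 6], S'(x) = b_2 + 2c_2·(x - 4) + 3d_2·(x - 4)² with b_2 = Δ_2 - h_2(2m_2 + m_3)/6 = 1/3, c_2 = m_2/2 = 23/12, d_2 = (m_3 - m_2)/(6h_2) = -2/3. So S'(4) = 1/3.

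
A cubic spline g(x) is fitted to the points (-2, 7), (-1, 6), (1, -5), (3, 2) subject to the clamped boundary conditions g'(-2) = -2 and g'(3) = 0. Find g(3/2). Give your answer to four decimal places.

-4.1202

Write M_i for g''(x_i). With h_i = 1, 2, 2 and divided differences Δ_i = -1, -11/2, 7/2, the continuity of g' gives the tridiagonal system
  1·M_0 + 6·M_1 + 2·M_2 = 6(Δ_1 - Δ_0) = -27
  2·M_1 + 8·M_2 + 2·M_3 = 6(Δ_2 - Δ_1) = 54
Clamped end conditions give two more equations: 2h_0·M_0 + h_0·M_1 = 6(Δ_0 - g'(-2)) = 6 and h_2·M_2 + 2h_2·M_3 = 6(g'(3) - Δ_2) = -21.
Forward elimination and back-substitution give M_0 = 182/23, M_1 = -226/23, M_2 = 553/46, M_3 = -259/23.
On [1, 3], g(x) = -5 - 35/46·(x - 1) + 553/92·(x - 1)² - 357/184·(x - 1)³.
With (x - 1) = 1/2: g(3/2) = -6065/1472.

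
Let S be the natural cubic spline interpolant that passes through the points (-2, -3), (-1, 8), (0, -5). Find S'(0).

-19

With σ_i denoting the second derivative at x_i, h_i = 1, 1, and Δ_i = (y_(i+1) − y_i)/h_i = 11, -13:
  1·σ_0 + 4·σ_1 + 1·σ_2 = 6(Δ_1 - Δ_0) = -144
Natural end conditions: σ_0 = σ_2 = 0.
Hence σ_0 = 0, σ_1 = -36, σ_2 = 0.
On [-1, 0], S'(x) = b_1 + 2c_1·(x + 1) + 3d_1·(x + 1)² with b_1 = Δ_1 - h_1(2σ_1 + σ_2)/6 = -1, c_1 = σ_1/2 = -18, d_1 = (σ_2 - σ_1)/(6h_1) = 6. So S'(0) = -19.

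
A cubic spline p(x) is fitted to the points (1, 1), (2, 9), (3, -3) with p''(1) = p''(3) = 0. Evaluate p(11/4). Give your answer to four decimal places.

With σ_i denoting the second derivative at x_i, h_i = 1, 1, and Δ_i = (y_(i+1) − y_i)/h_i = 8, -12:
  1·σ_0 + 4·σ_1 + 1·σ_2 = 6(Δ_1 - Δ_0) = -120
Natural end conditions: σ_0 = σ_2 = 0.
Solving the tridiagonal system: σ_0 = 0, σ_1 = -30, σ_2 = 0.
On [2, 3], p(x) = 9 - 2·(x - 2) - 15·(x - 2)² + 5·(x - 2)³.
With (x - 2) = 3/4: p(11/4) = 75/64.

1.1719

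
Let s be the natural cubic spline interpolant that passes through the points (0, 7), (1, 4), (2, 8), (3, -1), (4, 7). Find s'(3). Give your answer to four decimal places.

-3.2143

Put σ_i = s'' at the i-th knot. Here h = (1, 1, 1, 1) and Δ = (-3, 4, -9, 8), so the interior equations h_(i-1)·σ_(i-1) + 2(h_(i-1)+h_i)·σ_i + h_i·σ_(i+1) = 6(Δ_i − Δ_(i-1)) read
  1·σ_0 + 4·σ_1 + 1·σ_2 = 6(Δ_1 - Δ_0) = 42
  1·σ_1 + 4·σ_2 + 1·σ_3 = 6(Δ_2 - Δ_1) = -78
  1·σ_2 + 4·σ_3 + 1·σ_4 = 6(Δ_3 - Δ_2) = 102
Natural end conditions: σ_0 = σ_4 = 0.
Solving the tridiagonal system: σ_0 = 0, σ_1 = 261/14, σ_2 = -228/7, σ_3 = 471/14, σ_4 = 0.
On [3, 4], s'(x) = b_3 + 2c_3·(x - 3) + 3d_3·(x - 3)² with b_3 = Δ_3 - h_3(2σ_3 + σ_4)/6 = -45/14, c_3 = σ_3/2 = 471/28, d_3 = (σ_4 - σ_3)/(6h_3) = -157/28. So s'(3) = -45/14.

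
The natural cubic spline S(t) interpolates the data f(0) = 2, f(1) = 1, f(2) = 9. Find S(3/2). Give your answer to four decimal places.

Let M_i = S''(x_i). Step sizes h_i = 1, 1; slopes of the chords Δ_i = (y_(i+1) - y_i)/h_i = -1, 8.
  1·M_0 + 4·M_1 + 1·M_2 = 6(Δ_1 - Δ_0) = 54
Natural end conditions: M_0 = M_2 = 0.
Hence M_0 = 0, M_1 = 27/2, M_2 = 0.
On [1, 2], S(t) = 1 + 7/2·(t - 1) + 27/4·(t - 1)² - 9/4·(t - 1)³.
With (t - 1) = 1/2: S(3/2) = 133/32.

4.1563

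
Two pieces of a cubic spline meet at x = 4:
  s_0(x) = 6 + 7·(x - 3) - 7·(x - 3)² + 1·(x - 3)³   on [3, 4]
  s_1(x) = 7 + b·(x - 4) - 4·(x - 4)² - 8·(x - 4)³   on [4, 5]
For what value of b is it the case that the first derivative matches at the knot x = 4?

s_0'(x) = 7 - 14·(x - 3) + 3·(x - 3)², so s_0'(4) = -4. On the right, s_1'(4) = b, so b = -4.

-4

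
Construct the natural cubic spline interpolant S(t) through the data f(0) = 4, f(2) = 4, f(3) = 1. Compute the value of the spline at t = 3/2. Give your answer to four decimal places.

Put σ_i = S'' at the i-th knot. Here h = (2, 1) and Δ = (0, -3), so the interior equations h_(i-1)·σ_(i-1) + 2(h_(i-1)+h_i)·σ_i + h_i·σ_(i+1) = 6(Δ_i − Δ_(i-1)) read
  2·σ_0 + 6·σ_1 + 1·σ_2 = 6(Δ_1 - Δ_0) = -18
Natural end conditions: σ_0 = σ_2 = 0.
Hence σ_0 = 0, σ_1 = -3, σ_2 = 0.
On [0, 2], S(t) = 4 + 1·t + 0·t² - 1/4·t³.
With t = 3/2: S(3/2) = 149/32.

4.6563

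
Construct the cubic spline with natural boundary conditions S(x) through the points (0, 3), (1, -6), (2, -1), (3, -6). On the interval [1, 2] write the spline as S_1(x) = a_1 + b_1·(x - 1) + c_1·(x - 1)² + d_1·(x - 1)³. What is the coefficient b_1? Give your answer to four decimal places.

-0.2000

Write M_i for S''(x_i). With h_i = 1, 1, 1 and divided differences Δ_i = -9, 5, -5, the continuity of S' gives the tridiagonal system
  1·M_0 + 4·M_1 + 1·M_2 = 6(Δ_1 - Δ_0) = 84
  1·M_1 + 4·M_2 + 1·M_3 = 6(Δ_2 - Δ_1) = -60
Natural end conditions: M_0 = M_3 = 0.
Hence M_0 = 0, M_1 = 132/5, M_2 = -108/5, M_3 = 0.
On [1, 2], with S_1(x) = a_1 + b_1·(x - 1) + c_1·(x - 1)² + d_1·(x - 1)³: c_1 = M_1/2 = 66/5, d_1 = (M_2 - M_1)/(6h_1) = -8, b_1 = Δ_1 - h_1(2M_1 + M_2)/6 = -1/5.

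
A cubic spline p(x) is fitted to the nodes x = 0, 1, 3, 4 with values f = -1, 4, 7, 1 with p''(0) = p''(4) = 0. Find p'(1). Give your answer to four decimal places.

With σ_i denoting the second derivative at x_i, h_i = 1, 2, 1, and Δ_i = (y_(i+1) − y_i)/h_i = 5, 3/2, -6:
  1·σ_0 + 6·σ_1 + 2·σ_2 = 6(Δ_1 - Δ_0) = -21
  2·σ_1 + 6·σ_2 + 1·σ_3 = 6(Δ_2 - Δ_1) = -45
Natural end conditions: σ_0 = σ_3 = 0.
Hence σ_0 = 0, σ_1 = -9/8, σ_2 = -57/8, σ_3 = 0.
On [1, 3], p'(x) = b_1 + 2c_1·(x - 1) + 3d_1·(x - 1)² with b_1 = Δ_1 - h_1(2σ_1 + σ_2)/6 = 37/8, c_1 = σ_1/2 = -9/16, d_1 = (σ_2 - σ_1)/(6h_1) = -1/2. So p'(1) = 37/8.

4.6250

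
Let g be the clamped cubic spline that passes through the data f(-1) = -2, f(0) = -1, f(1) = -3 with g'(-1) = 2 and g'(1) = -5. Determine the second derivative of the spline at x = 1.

-8

Put σ_i = g'' at the i-th knot. Here h = (1, 1) and Δ = (1, -2), so the interior equations h_(i-1)·σ_(i-1) + 2(h_(i-1)+h_i)·σ_i + h_i·σ_(i+1) = 6(Δ_i − Δ_(i-1)) read
  1·σ_0 + 4·σ_1 + 1·σ_2 = 6(Δ_1 - Δ_0) = -18
Clamped end conditions give two more equations: 2h_0·σ_0 + h_0·σ_1 = 6(Δ_0 - g'(-1)) = -6 and h_1·σ_1 + 2h_1·σ_2 = 6(g'(1) - Δ_1) = -18.
Solving: σ_0 = -2, σ_1 = -2, σ_2 = -8.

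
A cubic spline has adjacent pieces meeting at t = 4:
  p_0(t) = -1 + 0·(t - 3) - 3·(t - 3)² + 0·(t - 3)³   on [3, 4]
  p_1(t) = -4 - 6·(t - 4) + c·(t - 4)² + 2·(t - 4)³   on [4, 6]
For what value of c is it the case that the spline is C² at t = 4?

p_0''(t) = -6 + 0·(t - 3), so p_0''(4) = -6. On the right, p_1''(4) = 2c, so c = -3.

-3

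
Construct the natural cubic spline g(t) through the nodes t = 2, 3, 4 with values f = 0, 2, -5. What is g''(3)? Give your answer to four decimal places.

Put σ_i = g'' at the i-th knot. Here h = (1, 1) and Δ = (2, -7), so the interior equations h_(i-1)·σ_(i-1) + 2(h_(i-1)+h_i)·σ_i + h_i·σ_(i+1) = 6(Δ_i − Δ_(i-1)) read
  1·σ_0 + 4·σ_1 + 1·σ_2 = 6(Δ_1 - Δ_0) = -54
Natural end conditions: σ_0 = σ_2 = 0.
Solving the tridiagonal system: σ_0 = 0, σ_1 = -27/2, σ_2 = 0.

-13.5000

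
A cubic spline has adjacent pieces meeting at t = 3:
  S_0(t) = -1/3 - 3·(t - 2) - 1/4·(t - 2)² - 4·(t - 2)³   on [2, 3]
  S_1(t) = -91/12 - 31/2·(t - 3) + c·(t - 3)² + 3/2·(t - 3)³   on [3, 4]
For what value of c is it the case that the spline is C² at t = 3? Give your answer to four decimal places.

-12.2500

S_0''(t) = -1/2 - 24·(t - 2), so S_0''(3) = -49/2. On the right, S_1''(3) = 2c, so c = -49/4.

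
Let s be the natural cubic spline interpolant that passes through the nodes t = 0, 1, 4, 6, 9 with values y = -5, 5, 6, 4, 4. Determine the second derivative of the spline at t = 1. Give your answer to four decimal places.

-7.8053

Write σ_i for s''(x_i). With h_i = 1, 3, 2, 3 and divided differences Δ_i = 10, 1/3, -1, 0, the continuity of s' gives the tridiagonal system
  1·σ_0 + 8·σ_1 + 3·σ_2 = 6(Δ_1 - Δ_0) = -58
  3·σ_1 + 10·σ_2 + 2·σ_3 = 6(Δ_2 - Δ_1) = -8
  2·σ_2 + 10·σ_3 + 3·σ_4 = 6(Δ_3 - Δ_2) = 6
Natural end conditions: σ_0 = σ_4 = 0.
Solving the tridiagonal system: σ_0 = 0, σ_1 = -882/113, σ_2 = 502/339, σ_3 = 103/339, σ_4 = 0.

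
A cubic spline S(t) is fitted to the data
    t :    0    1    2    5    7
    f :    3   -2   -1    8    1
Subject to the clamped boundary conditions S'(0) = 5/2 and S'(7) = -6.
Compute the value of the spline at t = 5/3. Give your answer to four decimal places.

-2.1998

Put M_i = S'' at the i-th knot. Here h = (1, 1, 3, 2) and Δ = (-5, 1, 3, -7/2), so the interior equations h_(i-1)·M_(i-1) + 2(h_(i-1)+h_i)·M_i + h_i·M_(i+1) = 6(Δ_i − Δ_(i-1)) read
  1·M_0 + 4·M_1 + 1·M_2 = 6(Δ_1 - Δ_0) = 36
  1·M_1 + 8·M_2 + 3·M_3 = 6(Δ_2 - Δ_1) = 12
  3·M_2 + 10·M_3 + 2·M_4 = 6(Δ_3 - Δ_2) = -39
Clamped end conditions give two more equations: 2h_0·M_0 + h_0·M_1 = 6(Δ_0 - S'(0)) = -45 and h_3·M_3 + 2h_3·M_4 = 6(S'(7) - Δ_3) = -15.
Solving the tridiagonal system: M_0 = -2889/94, M_1 = 774/47, M_2 = 81/94, M_3 = -178/47, M_4 = -349/188.
On [1, 2], S(t) = -2 - 871/188·(t - 1) + 387/47·(t - 1)² - 489/188·(t - 1)³.
With (t - 1) = 2/3: S(5/3) = -1861/846.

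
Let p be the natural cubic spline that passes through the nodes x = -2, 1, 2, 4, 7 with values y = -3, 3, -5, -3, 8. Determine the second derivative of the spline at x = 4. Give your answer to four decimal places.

-0.5297

Let σ_i = p''(x_i). Step sizes h_i = 3, 1, 2, 3; slopes of the chords Δ_i = (y_(i+1) - y_i)/h_i = 2, -8, 1, 11/3.
  3·σ_0 + 8·σ_1 + 1·σ_2 = 6(Δ_1 - Δ_0) = -60
  1·σ_1 + 6·σ_2 + 2·σ_3 = 6(Δ_2 - Δ_1) = 54
  2·σ_2 + 10·σ_3 + 3·σ_4 = 6(Δ_3 - Δ_2) = 16
Natural end conditions: σ_0 = σ_4 = 0.
Forward elimination and back-substitution give σ_0 = 0, σ_1 = -1934/219, σ_2 = 2332/219, σ_3 = -116/219, σ_4 = 0.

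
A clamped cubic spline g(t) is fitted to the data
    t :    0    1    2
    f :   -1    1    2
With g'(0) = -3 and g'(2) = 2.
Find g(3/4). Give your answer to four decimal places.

0.1953

With M_i denoting the second derivative at x_i, h_i = 1, 1, and Δ_i = (y_(i+1) − y_i)/h_i = 2, 1:
  1·M_0 + 4·M_1 + 1·M_2 = 6(Δ_1 - Δ_0) = -6
Clamped end conditions give two more equations: 2h_0·M_0 + h_0·M_1 = 6(Δ_0 - g'(0)) = 30 and h_1·M_1 + 2h_1·M_2 = 6(g'(2) - Δ_1) = 6.
Hence M_0 = 19, M_1 = -8, M_2 = 7.
On [0, 1], g(t) = -1 - 3·t + 19/2·t² - 9/2·t³.
With t = 3/4: g(3/4) = 25/128.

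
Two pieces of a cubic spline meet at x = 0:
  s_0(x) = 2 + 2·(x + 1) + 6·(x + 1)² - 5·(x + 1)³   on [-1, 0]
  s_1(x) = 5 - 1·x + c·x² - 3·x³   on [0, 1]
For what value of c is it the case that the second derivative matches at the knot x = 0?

s_0''(x) = 12 - 30·(x + 1), so s_0''(0) = -18. On the right, s_1''(0) = 2c, so c = -9.

-9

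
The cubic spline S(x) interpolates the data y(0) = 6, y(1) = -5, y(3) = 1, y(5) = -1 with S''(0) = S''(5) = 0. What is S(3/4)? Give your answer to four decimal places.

-3.1449

Put M_i = S'' at the i-th knot. Here h = (1, 2, 2) and Δ = (-11, 3, -1), so the interior equations h_(i-1)·M_(i-1) + 2(h_(i-1)+h_i)·M_i + h_i·M_(i+1) = 6(Δ_i − Δ_(i-1)) read
  1·M_0 + 6·M_1 + 2·M_2 = 6(Δ_1 - Δ_0) = 84
  2·M_1 + 8·M_2 + 2·M_3 = 6(Δ_2 - Δ_1) = -24
Natural end conditions: M_0 = M_3 = 0.
Forward elimination and back-substitution give M_0 = 0, M_1 = 180/11, M_2 = -78/11, M_3 = 0.
On [0, 1], S(x) = 6 - 151/11·x + 0·x² + 30/11·x³.
With x = 3/4: S(3/4) = -1107/352.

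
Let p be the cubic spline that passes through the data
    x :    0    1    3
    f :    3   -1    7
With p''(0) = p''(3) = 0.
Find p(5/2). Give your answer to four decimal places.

3.7500

With m_i denoting the second derivative at x_i, h_i = 1, 2, and Δ_i = (y_(i+1) − y_i)/h_i = -4, 4:
  1·m_0 + 6·m_1 + 2·m_2 = 6(Δ_1 - Δ_0) = 48
Natural end conditions: m_0 = m_2 = 0.
Solving: m_0 = 0, m_1 = 8, m_2 = 0.
On [1, 3], p(x) = -1 - 4/3·(x - 1) + 4·(x - 1)² - 2/3·(x - 1)³.
With (x - 1) = 3/2: p(5/2) = 15/4.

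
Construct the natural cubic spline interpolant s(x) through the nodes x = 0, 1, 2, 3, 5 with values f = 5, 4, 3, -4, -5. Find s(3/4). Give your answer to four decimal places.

4.0878

Write M_i for s''(x_i). With h_i = 1, 1, 1, 2 and divided differences Δ_i = -1, -1, -7, -1/2, the continuity of s' gives the tridiagonal system
  1·M_0 + 4·M_1 + 1·M_2 = 6(Δ_1 - Δ_0) = 0
  1·M_1 + 4·M_2 + 1·M_3 = 6(Δ_2 - Δ_1) = -36
  1·M_2 + 6·M_3 + 2·M_4 = 6(Δ_3 - Δ_2) = 39
Natural end conditions: M_0 = M_4 = 0.
Forward elimination and back-substitution give M_0 = 0, M_1 = 255/86, M_2 = -510/43, M_3 = 729/86, M_4 = 0.
On [0, 1], s(x) = 5 - 257/172·x + 0·x² + 85/172·x³.
With x = 3/4: s(3/4) = 44999/11008.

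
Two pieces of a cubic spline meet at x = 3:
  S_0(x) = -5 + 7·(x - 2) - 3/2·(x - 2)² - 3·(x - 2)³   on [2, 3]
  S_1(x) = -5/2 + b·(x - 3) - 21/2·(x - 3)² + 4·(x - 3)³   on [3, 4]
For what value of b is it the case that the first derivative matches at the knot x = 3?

-5

S_0'(x) = 7 - 3·(x - 2) - 9·(x - 2)², so S_0'(3) = -5. On the right, S_1'(3) = b, so b = -5.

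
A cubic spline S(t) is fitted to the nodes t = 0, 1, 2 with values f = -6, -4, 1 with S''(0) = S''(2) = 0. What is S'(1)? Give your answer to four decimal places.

With M_i denoting the second derivative at x_i, h_i = 1, 1, and Δ_i = (y_(i+1) − y_i)/h_i = 2, 5:
  1·M_0 + 4·M_1 + 1·M_2 = 6(Δ_1 - Δ_0) = 18
Natural end conditions: M_0 = M_2 = 0.
Solving: M_0 = 0, M_1 = 9/2, M_2 = 0.
On [1, 2], S'(t) = b_1 + 2c_1·(t - 1) + 3d_1·(t - 1)² with b_1 = Δ_1 - h_1(2M_1 + M_2)/6 = 7/2, c_1 = M_1/2 = 9/4, d_1 = (M_2 - M_1)/(6h_1) = -3/4. So S'(1) = 7/2.

3.5000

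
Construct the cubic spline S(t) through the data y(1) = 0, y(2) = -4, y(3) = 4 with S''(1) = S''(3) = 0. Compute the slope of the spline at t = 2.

2

Put M_i = S'' at the i-th knot. Here h = (1, 1) and Δ = (-4, 8), so the interior equations h_(i-1)·M_(i-1) + 2(h_(i-1)+h_i)·M_i + h_i·M_(i+1) = 6(Δ_i − Δ_(i-1)) read
  1·M_0 + 4·M_1 + 1·M_2 = 6(Δ_1 - Δ_0) = 72
Natural end conditions: M_0 = M_2 = 0.
Solving the tridiagonal system: M_0 = 0, M_1 = 18, M_2 = 0.
On [2, 3], S'(t) = b_1 + 2c_1·(t - 2) + 3d_1·(t - 2)² with b_1 = Δ_1 - h_1(2M_1 + M_2)/6 = 2, c_1 = M_1/2 = 9, d_1 = (M_2 - M_1)/(6h_1) = -3. So S'(2) = 2.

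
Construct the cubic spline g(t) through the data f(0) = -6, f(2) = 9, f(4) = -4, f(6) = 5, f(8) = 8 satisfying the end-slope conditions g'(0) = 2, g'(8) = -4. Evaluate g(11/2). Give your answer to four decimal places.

Write m_i for g''(x_i). With h_i = 2, 2, 2, 2 and divided differences Δ_i = 15/2, -13/2, 9/2, 3/2, the continuity of g' gives the tridiagonal system
  2·m_0 + 8·m_1 + 2·m_2 = 6(Δ_1 - Δ_0) = -84
  2·m_1 + 8·m_2 + 2·m_3 = 6(Δ_2 - Δ_1) = 66
  2·m_2 + 8·m_3 + 2·m_4 = 6(Δ_3 - Δ_2) = -18
Clamped end conditions give two more equations: 2h_0·m_0 + h_0·m_1 = 6(Δ_0 - g'(0)) = 33 and h_3·m_3 + 2h_3·m_4 = 6(g'(8) - Δ_3) = -33.
Solving the tridiagonal system: m_0 = 975/56, m_1 = -513/28, m_2 = 111/8, m_3 = -117/28, m_4 = -345/56.
On [4, 6], g(t) = -4 - 47/14·(t - 4) + 111/16·(t - 4)² - 337/224·(t - 4)³.
With (t - 4) = 3/2: g(11/2) = 383/256.

1.4961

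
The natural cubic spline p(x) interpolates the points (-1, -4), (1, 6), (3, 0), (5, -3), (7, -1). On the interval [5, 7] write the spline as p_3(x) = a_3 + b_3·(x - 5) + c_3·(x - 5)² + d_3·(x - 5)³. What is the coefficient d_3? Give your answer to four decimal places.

Put m_i = p'' at the i-th knot. Here h = (2, 2, 2, 2) and Δ = (5, -3, -3/2, 1), so the interior equations h_(i-1)·m_(i-1) + 2(h_(i-1)+h_i)·m_i + h_i·m_(i+1) = 6(Δ_i − Δ_(i-1)) read
  2·m_0 + 8·m_1 + 2·m_2 = 6(Δ_1 - Δ_0) = -48
  2·m_1 + 8·m_2 + 2·m_3 = 6(Δ_2 - Δ_1) = 9
  2·m_2 + 8·m_3 + 2·m_4 = 6(Δ_3 - Δ_2) = 15
Natural end conditions: m_0 = m_4 = 0.
Solving the tridiagonal system: m_0 = 0, m_1 = -741/112, m_2 = 69/28, m_3 = 141/112, m_4 = 0.
On [5, 7], with p_3(x) = a_3 + b_3·(x - 5) + c_3·(x - 5)² + d_3·(x - 5)³: c_3 = m_3/2 = 141/224, d_3 = (m_4 - m_3)/(6h_3) = -47/448, b_3 = Δ_3 - h_3(2m_3 + m_4)/6 = 9/56.

-0.1049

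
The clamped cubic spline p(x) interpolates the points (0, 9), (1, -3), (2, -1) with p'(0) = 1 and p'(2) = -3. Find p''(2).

-38

Write m_i for p''(x_i). With h_i = 1, 1 and divided differences Δ_i = -12, 2, the continuity of p' gives the tridiagonal system
  1·m_0 + 4·m_1 + 1·m_2 = 6(Δ_1 - Δ_0) = 84
Clamped end conditions give two more equations: 2h_0·m_0 + h_0·m_1 = 6(Δ_0 - p'(0)) = -78 and h_1·m_1 + 2h_1·m_2 = 6(p'(2) - Δ_1) = -30.
Solving the tridiagonal system: m_0 = -62, m_1 = 46, m_2 = -38.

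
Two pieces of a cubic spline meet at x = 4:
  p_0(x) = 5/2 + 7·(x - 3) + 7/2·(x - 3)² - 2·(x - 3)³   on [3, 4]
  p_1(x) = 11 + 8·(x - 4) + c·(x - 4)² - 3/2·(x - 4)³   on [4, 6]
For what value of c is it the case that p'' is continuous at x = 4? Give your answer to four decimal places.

-2.5000

p_0''(x) = 7 - 12·(x - 3), so p_0''(4) = -5. On the right, p_1''(4) = 2c, so c = -5/2.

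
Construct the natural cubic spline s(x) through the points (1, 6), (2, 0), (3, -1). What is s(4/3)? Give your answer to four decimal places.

Let σ_i = s''(x_i). Step sizes h_i = 1, 1; slopes of the chords Δ_i = (y_(i+1) - y_i)/h_i = -6, -1.
  1·σ_0 + 4·σ_1 + 1·σ_2 = 6(Δ_1 - Δ_0) = 30
Natural end conditions: σ_0 = σ_2 = 0.
Hence σ_0 = 0, σ_1 = 15/2, σ_2 = 0.
On [1, 2], s(x) = 6 - 29/4·(x - 1) + 0·(x - 1)² + 5/4·(x - 1)³.
With (x - 1) = 1/3: s(4/3) = 98/27.

3.6296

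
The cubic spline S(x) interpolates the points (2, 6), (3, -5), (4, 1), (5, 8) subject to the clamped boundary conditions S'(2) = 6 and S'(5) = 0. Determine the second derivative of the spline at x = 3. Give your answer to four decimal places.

Write m_i for S''(x_i). With h_i = 1, 1, 1 and divided differences Δ_i = -11, 6, 7, the continuity of S' gives the tridiagonal system
  1·m_0 + 4·m_1 + 1·m_2 = 6(Δ_1 - Δ_0) = 102
  1·m_1 + 4·m_2 + 1·m_3 = 6(Δ_2 - Δ_1) = 6
Clamped end conditions give two more equations: 2h_0·m_0 + h_0·m_1 = 6(Δ_0 - S'(2)) = -102 and h_2·m_2 + 2h_2·m_3 = 6(S'(5) - Δ_2) = -42.
Forward elimination and back-substitution give m_0 = -368/5, m_1 = 226/5, m_2 = -26/5, m_3 = -92/5.

45.2000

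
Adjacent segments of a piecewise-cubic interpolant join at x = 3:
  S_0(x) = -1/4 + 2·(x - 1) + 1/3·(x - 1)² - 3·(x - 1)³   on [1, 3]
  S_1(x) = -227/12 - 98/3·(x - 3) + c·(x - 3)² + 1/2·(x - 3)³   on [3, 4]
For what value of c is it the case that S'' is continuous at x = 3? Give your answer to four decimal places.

S_0''(x) = 2/3 - 18·(x - 1), so S_0''(3) = -106/3. On the right, S_1''(3) = 2c, so c = -53/3.

-17.6667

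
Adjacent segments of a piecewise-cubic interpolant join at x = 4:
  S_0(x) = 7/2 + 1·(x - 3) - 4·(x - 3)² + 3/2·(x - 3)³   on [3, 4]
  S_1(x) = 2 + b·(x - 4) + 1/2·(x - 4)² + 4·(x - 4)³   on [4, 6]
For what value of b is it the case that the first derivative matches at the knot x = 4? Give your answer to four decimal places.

S_0'(x) = 1 - 8·(x - 3) + 9/2·(x - 3)², so S_0'(4) = -5/2. On the right, S_1'(4) = b, so b = -5/2.

-2.5000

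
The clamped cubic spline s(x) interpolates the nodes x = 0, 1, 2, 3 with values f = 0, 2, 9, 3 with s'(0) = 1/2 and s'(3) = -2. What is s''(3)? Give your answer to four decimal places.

Put σ_i = s'' at the i-th knot. Here h = (1, 1, 1) and Δ = (2, 7, -6), so the interior equations h_(i-1)·σ_(i-1) + 2(h_(i-1)+h_i)·σ_i + h_i·σ_(i+1) = 6(Δ_i − Δ_(i-1)) read
  1·σ_0 + 4·σ_1 + 1·σ_2 = 6(Δ_1 - Δ_0) = 30
  1·σ_1 + 4·σ_2 + 1·σ_3 = 6(Δ_2 - Δ_1) = -78
Clamped end conditions give two more equations: 2h_0·σ_0 + h_0·σ_1 = 6(Δ_0 - s'(0)) = 9 and h_2·σ_2 + 2h_2·σ_3 = 6(s'(3) - Δ_2) = 24.
Solving the tridiagonal system: σ_0 = -52/15, σ_1 = 239/15, σ_2 = -454/15, σ_3 = 407/15.

27.1333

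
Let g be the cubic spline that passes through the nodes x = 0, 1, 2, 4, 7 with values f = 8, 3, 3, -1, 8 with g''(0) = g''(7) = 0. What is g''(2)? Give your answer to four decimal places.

Write σ_i for g''(x_i). With h_i = 1, 1, 2, 3 and divided differences Δ_i = -5, 0, -2, 3, the continuity of g' gives the tridiagonal system
  1·σ_0 + 4·σ_1 + 1·σ_2 = 6(Δ_1 - Δ_0) = 30
  1·σ_1 + 6·σ_2 + 2·σ_3 = 6(Δ_2 - Δ_1) = -12
  2·σ_2 + 10·σ_3 + 3·σ_4 = 6(Δ_3 - Δ_2) = 30
Natural end conditions: σ_0 = σ_4 = 0.
Solving: σ_0 = 0, σ_1 = 930/107, σ_2 = -510/107, σ_3 = 423/107, σ_4 = 0.

-4.7664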